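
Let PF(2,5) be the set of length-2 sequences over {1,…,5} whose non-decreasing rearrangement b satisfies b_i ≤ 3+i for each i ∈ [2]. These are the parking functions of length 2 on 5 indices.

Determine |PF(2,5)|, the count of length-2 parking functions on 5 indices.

|PF| = (5+1−2)·(5+1)^{2−1} = 4 · 6 = 24 (Konheim–Weiss)
Check (4,1) → sorted (1,4): b_i ≤ 3+i ∀i, a PF.

24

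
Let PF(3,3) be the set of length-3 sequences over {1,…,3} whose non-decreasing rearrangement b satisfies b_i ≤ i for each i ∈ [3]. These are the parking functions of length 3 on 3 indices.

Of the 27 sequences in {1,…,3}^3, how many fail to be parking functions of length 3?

11

|PF(3,3)| = (3−3+1)·(3+1)^(3−1) = 1 · 16 = 16 (Konheim–Weiss)
One tuple (3,2,3) → sorted (2,3,3): b_1=2>1, not a PF.
Total 27; non-PF = 27−16 = 11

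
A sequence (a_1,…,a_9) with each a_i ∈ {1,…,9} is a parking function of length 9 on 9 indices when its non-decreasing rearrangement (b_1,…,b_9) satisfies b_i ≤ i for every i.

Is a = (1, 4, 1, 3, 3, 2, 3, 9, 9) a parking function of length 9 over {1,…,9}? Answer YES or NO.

NO

Sorted: b = (1, 1, 2, 3, 3, 3, 4, 9, 9).
  b_1=1 ≤ 1
  b_2=1 ≤ 2
  b_3=2 ≤ 3
  b_4=3 ≤ 4
  b_5=3 ≤ 5
  b_6=3 ≤ 6
  b_7=4 ≤ 7
  b_8=9 > 8
  fails at i=8 ⇒ NO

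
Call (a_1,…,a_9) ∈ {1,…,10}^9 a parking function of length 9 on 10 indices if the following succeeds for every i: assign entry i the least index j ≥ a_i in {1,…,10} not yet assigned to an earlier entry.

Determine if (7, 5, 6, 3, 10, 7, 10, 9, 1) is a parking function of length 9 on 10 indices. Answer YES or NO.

Sorted: b = (1, 3, 5, 6, 7, 7, 9, 10, 10).
  b_1=1 ≤ 2
  b_2=3 ≤ 3
  b_3=5 > 4
  fails at i=3 ⇒ NO

NO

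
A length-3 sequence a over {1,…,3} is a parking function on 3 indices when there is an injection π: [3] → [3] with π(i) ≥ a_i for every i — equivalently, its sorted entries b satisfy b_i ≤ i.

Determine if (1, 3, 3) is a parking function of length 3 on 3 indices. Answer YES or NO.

NO

Rearranged: b = (1, 3, 3).
  b_1=1 ≤ 1
  b_2=3 > 2
  fails at i=2 ⇒ NO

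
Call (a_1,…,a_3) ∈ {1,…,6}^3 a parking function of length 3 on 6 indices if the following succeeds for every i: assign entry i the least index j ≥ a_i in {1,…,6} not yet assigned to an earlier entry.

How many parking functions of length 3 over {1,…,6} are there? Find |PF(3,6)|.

|PF| = (6−3+1)·(6+1)^(3−1) = 4 · 49 = 196 (Konheim–Weiss)
One tuple (5,3,4) → sorted (3,4,5): b_i ≤ 3+i ∀i, a PF.

196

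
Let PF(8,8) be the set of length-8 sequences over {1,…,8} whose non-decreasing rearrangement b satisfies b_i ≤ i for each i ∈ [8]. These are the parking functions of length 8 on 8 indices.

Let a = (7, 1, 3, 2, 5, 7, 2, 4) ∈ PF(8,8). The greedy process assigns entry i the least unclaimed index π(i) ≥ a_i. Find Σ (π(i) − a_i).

Σπ = 8·9/2 = 36 (π permutes [8]); Σa = 7+1+3+2+5+7+2+4 = 31; disp = 36−31 = 5.

5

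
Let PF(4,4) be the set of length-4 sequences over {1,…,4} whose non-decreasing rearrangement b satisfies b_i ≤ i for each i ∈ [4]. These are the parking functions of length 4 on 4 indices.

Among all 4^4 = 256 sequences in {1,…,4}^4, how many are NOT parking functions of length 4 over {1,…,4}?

|PF| = (4+1−4)·(4+1)^{4−1} = 1×125 = 125 [KW]
E.g. (2,3,3,4) → sorted (2,3,3,4): b_1=2>1, not a PF.
Total 256; non-PF = 256−125 = 131

131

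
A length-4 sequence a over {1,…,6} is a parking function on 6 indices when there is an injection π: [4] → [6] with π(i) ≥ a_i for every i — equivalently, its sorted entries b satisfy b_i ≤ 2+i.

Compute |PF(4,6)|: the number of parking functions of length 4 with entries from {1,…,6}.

1029

#PF = (7−4)·7^(4−1) = 3 · 343 = 1029 (Konheim–Weiss)
Check (6,5,4,1) → sorted (1,4,5,6): b_i ≤ 2+i ∀i, a PF.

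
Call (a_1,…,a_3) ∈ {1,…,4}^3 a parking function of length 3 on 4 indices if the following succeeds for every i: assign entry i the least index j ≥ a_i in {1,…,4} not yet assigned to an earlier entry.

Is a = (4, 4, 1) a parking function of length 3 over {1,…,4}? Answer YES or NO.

Order a: b = (1, 4, 4).
  b_1=1 ≤ 2
  b_2=4 > 3
  fails at i=2 ⇒ NO

NO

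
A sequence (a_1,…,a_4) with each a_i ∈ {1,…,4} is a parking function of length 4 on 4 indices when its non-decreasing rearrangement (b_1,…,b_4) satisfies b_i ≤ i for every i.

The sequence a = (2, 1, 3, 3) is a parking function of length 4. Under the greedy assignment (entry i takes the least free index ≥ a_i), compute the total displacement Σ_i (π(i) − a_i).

Σπ = 4·5/2 = 10 (π permutes [4]); Σa = 2+1+3+3 = 9; disp = 10−9 = 1.

1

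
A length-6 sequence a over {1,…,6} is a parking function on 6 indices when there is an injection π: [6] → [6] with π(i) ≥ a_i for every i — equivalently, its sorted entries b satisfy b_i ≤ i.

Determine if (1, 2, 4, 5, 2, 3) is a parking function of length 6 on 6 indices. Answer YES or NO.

Rearranged: b = (1, 2, 2, 3, 4, 5).
  b_1=1 ≤ 1
  b_2=2 ≤ 2
  b_3=2 ≤ 3
  b_4=3 ≤ 4
  b_5=4 ≤ 5
  b_6=5 ≤ 6
All bounds hold ⇒ YES

YES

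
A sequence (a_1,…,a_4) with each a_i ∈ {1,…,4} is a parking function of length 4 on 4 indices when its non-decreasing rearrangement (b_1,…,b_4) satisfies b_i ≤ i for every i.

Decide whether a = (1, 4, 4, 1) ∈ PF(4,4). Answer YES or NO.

Rearranged: b = (1, 1, 4, 4).
  b_1=1 ≤ 1
  b_2=1 ≤ 2
  b_3=4 > 3
  fails at i=3 ⇒ NO

NO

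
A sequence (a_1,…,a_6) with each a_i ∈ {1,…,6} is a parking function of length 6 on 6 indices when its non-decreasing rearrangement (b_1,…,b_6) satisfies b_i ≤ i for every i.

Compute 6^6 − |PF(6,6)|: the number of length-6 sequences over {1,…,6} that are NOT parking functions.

|PF(6,6)| = (6−6+1)·(6+1)^(6−1) = 1·16807 = 16807 [KW]
Example (5,4,6,6,5,4) → sorted (4,4,5,5,6,6): b_1=4>1, not a PF.
Total 46656; non-PF = 46656−16807 = 29849

29849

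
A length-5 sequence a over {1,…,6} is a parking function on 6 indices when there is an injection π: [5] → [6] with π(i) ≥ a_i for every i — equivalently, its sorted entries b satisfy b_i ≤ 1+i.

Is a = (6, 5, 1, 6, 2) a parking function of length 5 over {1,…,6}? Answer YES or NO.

NO

Sorted: b = (1, 2, 5, 6, 6).
  b_1=1 ≤ 2
  b_2=2 ≤ 3
  b_3=5 > 4
  fails at i=3 ⇒ NO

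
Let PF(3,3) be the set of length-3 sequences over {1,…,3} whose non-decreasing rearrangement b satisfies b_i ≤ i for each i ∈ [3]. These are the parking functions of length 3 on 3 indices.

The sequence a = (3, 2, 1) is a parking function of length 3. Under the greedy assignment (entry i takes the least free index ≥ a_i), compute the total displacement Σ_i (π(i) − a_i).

Σπ(i) = 1+…+3 = 6; Σa = 3+2+1 = 6; disp = 6−6 = 0.

0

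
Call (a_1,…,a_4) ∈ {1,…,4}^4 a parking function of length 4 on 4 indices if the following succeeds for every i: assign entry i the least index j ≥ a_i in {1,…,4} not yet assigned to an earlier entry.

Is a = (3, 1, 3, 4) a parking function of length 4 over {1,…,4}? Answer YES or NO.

NO

Rearranged: b = (1, 3, 3, 4).
  b_1=1 ≤ 1
  b_2=3 > 2
  fails at i=2 ⇒ NO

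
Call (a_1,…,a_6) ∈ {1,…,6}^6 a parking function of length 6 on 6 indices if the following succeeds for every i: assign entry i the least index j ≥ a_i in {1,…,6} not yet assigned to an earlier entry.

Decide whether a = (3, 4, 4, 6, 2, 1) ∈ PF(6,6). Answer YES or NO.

Order a: b = (1, 2, 3, 4, 4, 6).
  b_1=1 ≤ 1
  b_2=2 ≤ 2
  b_3=3 ≤ 3
  b_4=4 ≤ 4
  b_5=4 ≤ 5
  b_6=6 ≤ 6
All bounds hold ⇒ YES

YES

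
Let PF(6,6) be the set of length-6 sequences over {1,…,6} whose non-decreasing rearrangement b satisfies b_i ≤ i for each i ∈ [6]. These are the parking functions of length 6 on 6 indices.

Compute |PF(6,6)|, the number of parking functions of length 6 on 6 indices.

#PF = (7−6)·7^(6−1) = 1×16807 = 16807
E.g. (1,3,1,5,5,3) → sorted (1,1,3,3,5,5): b_i ≤ i ∀i, a PF.

16807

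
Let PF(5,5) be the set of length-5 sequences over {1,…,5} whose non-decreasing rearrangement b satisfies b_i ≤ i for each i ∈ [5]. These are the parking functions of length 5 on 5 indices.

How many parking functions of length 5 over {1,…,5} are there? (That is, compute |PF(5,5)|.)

Count = (5−5+1)·(5+1)^(5−1) = 1·1296 = 1296 (Konheim–Weiss)
One tuple (2,5,1,1,4) → sorted (1,1,2,4,5): b_i ≤ i ∀i, a PF.

1296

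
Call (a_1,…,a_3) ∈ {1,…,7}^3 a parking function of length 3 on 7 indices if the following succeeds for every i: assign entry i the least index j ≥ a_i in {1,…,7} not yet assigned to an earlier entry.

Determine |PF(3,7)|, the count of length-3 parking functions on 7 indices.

320

|PF| = 5·8^2 = 5×64 = 320 (Pollak)
One tuple (1,3,3) → sorted (1,3,3): b_i ≤ 4+i ∀i, a PF.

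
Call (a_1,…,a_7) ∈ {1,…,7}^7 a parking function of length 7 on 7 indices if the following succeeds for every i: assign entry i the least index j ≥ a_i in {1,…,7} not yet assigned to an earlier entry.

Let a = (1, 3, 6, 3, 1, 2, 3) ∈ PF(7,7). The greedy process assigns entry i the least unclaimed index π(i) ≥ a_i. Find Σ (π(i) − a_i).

9

Σπ = 7·8/2 = 28 (π permutes [7]); Σa = 1+3+6+3+1+2+3 = 19; disp = 28−19 = 9.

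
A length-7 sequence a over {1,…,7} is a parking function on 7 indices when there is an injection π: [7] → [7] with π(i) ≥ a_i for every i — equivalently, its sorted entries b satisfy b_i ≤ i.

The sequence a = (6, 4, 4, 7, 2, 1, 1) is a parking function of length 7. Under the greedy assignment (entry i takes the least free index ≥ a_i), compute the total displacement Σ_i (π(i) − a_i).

Σπ = 7·8/2 = 28 (π permutes [7]); Σa = 6+4+4+7+2+1+1 = 25; disp = 28−25 = 3.

3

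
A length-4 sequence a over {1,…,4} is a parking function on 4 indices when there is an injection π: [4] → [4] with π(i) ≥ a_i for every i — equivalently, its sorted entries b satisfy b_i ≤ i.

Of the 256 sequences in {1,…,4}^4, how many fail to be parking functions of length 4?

131

|PF| = (4+1−4)·(4+1)^{4−1} = 1·125 = 125
Example (3,4,3,2) → sorted (2,3,3,4): b_1=2>1, not a PF.
So 256 − 125 = 131 fail.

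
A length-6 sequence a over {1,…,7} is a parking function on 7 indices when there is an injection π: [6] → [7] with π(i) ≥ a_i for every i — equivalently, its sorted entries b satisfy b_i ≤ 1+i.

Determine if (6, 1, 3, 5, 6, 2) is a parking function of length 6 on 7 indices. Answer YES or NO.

YES

Sorted: b = (1, 2, 3, 5, 6, 6).
  b_1=1 ≤ 2
  b_2=2 ≤ 3
  b_3=3 ≤ 4
  b_4=5 ≤ 5
  b_5=6 ≤ 6
  b_6=6 ≤ 7
All bounds hold ⇒ YES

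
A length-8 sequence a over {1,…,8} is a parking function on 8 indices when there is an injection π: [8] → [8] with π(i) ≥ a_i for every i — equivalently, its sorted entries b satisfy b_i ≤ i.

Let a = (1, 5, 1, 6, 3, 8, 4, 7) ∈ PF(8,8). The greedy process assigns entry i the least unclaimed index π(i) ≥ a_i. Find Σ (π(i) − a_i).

Σπ(i) = 1+…+8 = 36; Σa = 1+5+1+6+3+8+4+7 = 35; disp = 36−35 = 1.

1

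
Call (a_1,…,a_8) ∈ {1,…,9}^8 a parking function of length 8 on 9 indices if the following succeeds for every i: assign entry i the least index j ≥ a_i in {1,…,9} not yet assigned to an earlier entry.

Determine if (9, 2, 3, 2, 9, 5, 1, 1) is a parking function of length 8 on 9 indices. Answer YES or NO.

NO

Order a: b = (1, 1, 2, 2, 3, 5, 9, 9).
  b_1=1 ≤ 2
  b_2=1 ≤ 3
  b_3=2 ≤ 4
  b_4=2 ≤ 5
  b_5=3 ≤ 6
  b_6=5 ≤ 7
  b_7=9 > 8
  fails at i=7 ⇒ NO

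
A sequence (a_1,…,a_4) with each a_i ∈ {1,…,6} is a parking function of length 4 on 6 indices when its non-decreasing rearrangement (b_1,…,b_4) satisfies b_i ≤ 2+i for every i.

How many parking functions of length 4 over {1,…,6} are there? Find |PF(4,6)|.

1029

|PF| = 3·7^3 = 3×343 = 1029 (Konheim–Weiss)
E.g. (1,5,3,4) → sorted (1,3,4,5): b_i ≤ 2+i ∀i, a PF.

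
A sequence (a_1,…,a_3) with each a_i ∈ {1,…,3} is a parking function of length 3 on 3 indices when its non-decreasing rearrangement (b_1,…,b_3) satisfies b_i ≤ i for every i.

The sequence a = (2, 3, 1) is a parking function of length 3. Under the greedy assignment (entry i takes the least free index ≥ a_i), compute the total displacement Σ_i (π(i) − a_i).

Σπ = 3·4/2 = 6 (π permutes [3]); Σa = 2+3+1 = 6; disp = 6−6 = 0.

0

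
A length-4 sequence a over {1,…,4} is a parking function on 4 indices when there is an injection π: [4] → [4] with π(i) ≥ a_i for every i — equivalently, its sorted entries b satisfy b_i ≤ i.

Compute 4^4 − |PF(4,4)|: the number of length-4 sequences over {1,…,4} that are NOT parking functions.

131

Count = (4−4+1)·(4+1)^(4−1) = 1×125 = 125 (Pollak)
Check (2,4,3,2) → sorted (2,2,3,4): b_1=2>1, not a PF.
So 256 − 125 = 131 fail.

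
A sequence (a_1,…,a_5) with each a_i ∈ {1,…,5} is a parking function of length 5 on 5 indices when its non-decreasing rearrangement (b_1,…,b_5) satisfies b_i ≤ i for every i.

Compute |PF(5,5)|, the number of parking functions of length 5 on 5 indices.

1296

|PF(5,5)| = (5−5+1)·(5+1)^(5−1) = 1×1296 = 1296 (Pollak)
E.g. (1,3,1,5,4) → sorted (1,1,3,4,5): b_i ≤ i ∀i, a PF.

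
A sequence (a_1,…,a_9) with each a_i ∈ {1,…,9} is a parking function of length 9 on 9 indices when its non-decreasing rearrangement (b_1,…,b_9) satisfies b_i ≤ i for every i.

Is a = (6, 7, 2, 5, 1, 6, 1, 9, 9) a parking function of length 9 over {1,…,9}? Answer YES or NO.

NO

Sorted: b = (1, 1, 2, 5, 6, 6, 7, 9, 9).
  b_1=1 ≤ 1
  b_2=1 ≤ 2
  b_3=2 ≤ 3
  b_4=5 > 4
  fails at i=4 ⇒ NO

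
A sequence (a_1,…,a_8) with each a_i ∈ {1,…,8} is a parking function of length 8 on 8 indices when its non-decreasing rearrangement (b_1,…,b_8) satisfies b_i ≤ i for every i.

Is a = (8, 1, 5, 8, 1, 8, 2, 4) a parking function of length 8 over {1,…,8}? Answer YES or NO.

NO

Sorted: b = (1, 1, 2, 4, 5, 8, 8, 8).
  b_1=1 ≤ 1
  b_2=1 ≤ 2
  b_3=2 ≤ 3
  b_4=4 ≤ 4
  b_5=5 ≤ 5
  b_6=8 > 6
  fails at i=6 ⇒ NO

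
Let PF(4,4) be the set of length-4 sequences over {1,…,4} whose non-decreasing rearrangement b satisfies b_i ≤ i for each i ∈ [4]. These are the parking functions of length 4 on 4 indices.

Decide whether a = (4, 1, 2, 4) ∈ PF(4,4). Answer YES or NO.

NO

Sorted: b = (1, 2, 4, 4).
  b_1=1 ≤ 1
  b_2=2 ≤ 2
  b_3=4 > 3
  fails at i=3 ⇒ NO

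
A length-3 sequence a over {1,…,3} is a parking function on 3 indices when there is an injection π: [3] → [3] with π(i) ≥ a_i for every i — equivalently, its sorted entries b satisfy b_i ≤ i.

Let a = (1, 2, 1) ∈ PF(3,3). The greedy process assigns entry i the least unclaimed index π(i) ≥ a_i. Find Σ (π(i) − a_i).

Σπ(i) = 1+…+3 = 6; Σa = 1+2+1 = 4; disp = 6−4 = 2.

2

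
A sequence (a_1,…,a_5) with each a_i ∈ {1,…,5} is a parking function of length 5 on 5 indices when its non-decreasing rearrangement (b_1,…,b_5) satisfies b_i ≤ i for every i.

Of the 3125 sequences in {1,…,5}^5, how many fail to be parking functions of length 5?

|PF(5,5)| = (5+1−5)·(5+1)^{5−1} = 1·1296 = 1296 (Konheim–Weiss)
Check (4,1,2,5,5) → sorted (1,2,4,5,5): b_3=4>3, not a PF.
So 3125 − 1296 = 1829 fail.

1829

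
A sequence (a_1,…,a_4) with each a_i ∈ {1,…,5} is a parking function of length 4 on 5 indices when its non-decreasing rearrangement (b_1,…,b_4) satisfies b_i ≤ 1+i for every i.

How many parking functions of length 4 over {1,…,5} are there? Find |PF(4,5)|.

432

|PF| = (5+1−4)·(5+1)^{4−1} = 2·216 = 432
Example (4,1,1,2) → sorted (1,1,2,4): b_i ≤ 1+i ∀i, a PF.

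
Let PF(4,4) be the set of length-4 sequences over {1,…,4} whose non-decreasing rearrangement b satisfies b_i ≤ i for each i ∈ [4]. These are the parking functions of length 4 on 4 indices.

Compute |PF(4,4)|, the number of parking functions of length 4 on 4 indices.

125

|PF| = 1·5^3 = 1 · 125 = 125
Example (3,2,1,1) → sorted (1,1,2,3): b_i ≤ i ∀i, a PF.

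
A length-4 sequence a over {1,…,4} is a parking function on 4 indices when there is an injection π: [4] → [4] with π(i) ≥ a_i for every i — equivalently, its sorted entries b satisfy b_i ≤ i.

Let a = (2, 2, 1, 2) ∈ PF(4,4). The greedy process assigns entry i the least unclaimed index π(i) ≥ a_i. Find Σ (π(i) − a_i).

Σπ = 10 ({1..4} each once); Σa = 2+2+1+2 = 7; disp = 10−7 = 3.

3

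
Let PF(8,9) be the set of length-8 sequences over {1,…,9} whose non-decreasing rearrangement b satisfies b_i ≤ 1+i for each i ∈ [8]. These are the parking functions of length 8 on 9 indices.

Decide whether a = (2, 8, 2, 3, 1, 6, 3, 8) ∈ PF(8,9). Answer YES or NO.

Rearranged: b = (1, 2, 2, 3, 3, 6, 8, 8).
  b_1=1 ≤ 2
  b_2=2 ≤ 3
  b_3=2 ≤ 4
  b_4=3 ≤ 5
  b_5=3 ≤ 6
  b_6=6 ≤ 7
  b_7=8 ≤ 8
  b_8=8 ≤ 9
All bounds hold ⇒ YES

YES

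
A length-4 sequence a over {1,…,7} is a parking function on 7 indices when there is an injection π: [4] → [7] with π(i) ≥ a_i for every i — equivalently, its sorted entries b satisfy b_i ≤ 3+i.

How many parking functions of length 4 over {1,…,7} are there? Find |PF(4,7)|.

2048

|PF| = 4·8^3 = 4 · 512 = 2048 [KW]
One tuple (7,4,3,1) → sorted (1,3,4,7): b_i ≤ 3+i ∀i, a PF.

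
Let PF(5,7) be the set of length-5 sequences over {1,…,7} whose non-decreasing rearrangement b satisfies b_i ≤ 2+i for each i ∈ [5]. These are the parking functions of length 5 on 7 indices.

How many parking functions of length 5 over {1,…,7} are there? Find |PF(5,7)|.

Count = (8−5)·8^(5−1) = 3·4096 = 12288 (Pollak)
Example (7,2,4,1,2) → sorted (1,2,2,4,7): b_i ≤ 2+i ∀i, a PF.

12288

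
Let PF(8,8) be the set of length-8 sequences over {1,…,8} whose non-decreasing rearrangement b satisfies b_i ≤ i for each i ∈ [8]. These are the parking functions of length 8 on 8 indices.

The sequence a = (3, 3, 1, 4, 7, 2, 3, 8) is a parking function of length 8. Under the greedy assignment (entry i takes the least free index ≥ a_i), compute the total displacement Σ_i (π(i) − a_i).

Σπ = 36 ({1..8} each once); Σa = 3+3+1+4+7+2+3+8 = 31; disp = 36−31 = 5.

5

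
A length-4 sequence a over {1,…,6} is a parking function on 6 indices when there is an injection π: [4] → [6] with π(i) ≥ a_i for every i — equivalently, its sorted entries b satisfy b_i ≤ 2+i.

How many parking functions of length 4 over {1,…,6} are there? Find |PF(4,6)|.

1029

|PF(4,6)| = (6−4+1)·(6+1)^(4−1) = 3 · 343 = 1029
E.g. (5,2,4,5) → sorted (2,4,5,5): b_i ≤ 2+i ∀i, a PF.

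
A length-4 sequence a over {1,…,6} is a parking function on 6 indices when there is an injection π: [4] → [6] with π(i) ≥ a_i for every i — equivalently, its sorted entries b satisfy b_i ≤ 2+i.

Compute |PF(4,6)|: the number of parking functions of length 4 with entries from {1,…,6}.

|PF(4,6)| = (6−4+1)·(6+1)^(4−1) = 3·343 = 1029 [KW]
E.g. (2,2,3,3) → sorted (2,2,3,3): b_i ≤ 2+i ∀i, a PF.

1029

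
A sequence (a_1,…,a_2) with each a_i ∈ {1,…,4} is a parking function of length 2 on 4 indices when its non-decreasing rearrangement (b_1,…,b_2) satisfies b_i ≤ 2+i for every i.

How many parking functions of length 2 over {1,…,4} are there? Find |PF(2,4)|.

|PF| = 3·5^1 = 3 · 5 = 15 (Konheim–Weiss)
E.g. (3,4) → sorted (3,4): b_i ≤ 2+i ∀i, a PF.

15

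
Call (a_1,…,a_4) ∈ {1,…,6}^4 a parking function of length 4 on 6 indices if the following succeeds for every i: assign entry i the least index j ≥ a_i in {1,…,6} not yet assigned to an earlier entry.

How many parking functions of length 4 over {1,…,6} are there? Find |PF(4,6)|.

1029

|PF(4,6)| = 3·7^3 = 3·343 = 1029 (Pollak)
Example (2,1,4,5) → sorted (1,2,4,5): b_i ≤ 2+i ∀i, a PF.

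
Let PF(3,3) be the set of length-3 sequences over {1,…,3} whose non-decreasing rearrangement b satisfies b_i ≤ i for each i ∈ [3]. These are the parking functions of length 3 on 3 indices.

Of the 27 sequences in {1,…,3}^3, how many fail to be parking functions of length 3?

11

#PF = (3+1−3)·(3+1)^{3−1} = 1 · 16 = 16 (Konheim–Weiss)
Example (3,2,3) → sorted (2,3,3): b_1=2>1, not a PF.
3^3 − 16 = 27 − 16 = 11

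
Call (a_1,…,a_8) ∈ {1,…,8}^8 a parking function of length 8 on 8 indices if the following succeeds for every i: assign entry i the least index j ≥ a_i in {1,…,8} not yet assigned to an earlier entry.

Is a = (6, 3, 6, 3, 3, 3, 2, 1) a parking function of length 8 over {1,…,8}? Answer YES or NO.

Rearranged: b = (1, 2, 3, 3, 3, 3, 6, 6).
  b_1=1 ≤ 1
  b_2=2 ≤ 2
  b_3=3 ≤ 3
  b_4=3 ≤ 4
  b_5=3 ≤ 5
  b_6=3 ≤ 6
  b_7=6 ≤ 7
  b_8=6 ≤ 8
All bounds hold ⇒ YES

YES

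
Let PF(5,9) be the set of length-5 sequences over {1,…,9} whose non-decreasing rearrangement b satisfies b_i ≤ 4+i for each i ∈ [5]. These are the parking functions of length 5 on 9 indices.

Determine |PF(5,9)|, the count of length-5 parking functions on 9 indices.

50000

|PF(5,9)| = (10−5)·10^(5−1) = 5×10000 = 50000 (Konheim–Weiss)
Example (6,6,6,3,8) → sorted (3,6,6,6,8): b_i ≤ 4+i ∀i, a PF.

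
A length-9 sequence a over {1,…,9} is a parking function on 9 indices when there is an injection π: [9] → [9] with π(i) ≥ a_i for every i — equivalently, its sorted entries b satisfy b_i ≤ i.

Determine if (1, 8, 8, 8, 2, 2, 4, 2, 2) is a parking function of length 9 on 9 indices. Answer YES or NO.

NO

Rearranged: b = (1, 2, 2, 2, 2, 4, 8, 8, 8).
  b_1=1 ≤ 1
  b_2=2 ≤ 2
  b_3=2 ≤ 3
  b_4=2 ≤ 4
  b_5=2 ≤ 5
  b_6=4 ≤ 6
  b_7=8 > 7
  fails at i=7 ⇒ NO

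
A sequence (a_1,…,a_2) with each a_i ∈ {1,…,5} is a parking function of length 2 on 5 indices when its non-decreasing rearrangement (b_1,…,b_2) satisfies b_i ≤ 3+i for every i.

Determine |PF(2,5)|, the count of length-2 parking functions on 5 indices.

#PF = (5+1−2)·(5+1)^{2−1} = 4 · 6 = 24
One tuple (3,2) → sorted (2,3): b_i ≤ 3+i ∀i, a PF.

24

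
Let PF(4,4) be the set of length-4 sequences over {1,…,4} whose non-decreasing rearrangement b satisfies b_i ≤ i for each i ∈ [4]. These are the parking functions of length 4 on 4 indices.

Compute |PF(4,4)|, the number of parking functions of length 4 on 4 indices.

125

#PF = (4+1−4)·(4+1)^{4−1} = 1×125 = 125 (Pollak)
One tuple (1,1,1,3) → sorted (1,1,1,3): b_i ≤ i ∀i, a PF.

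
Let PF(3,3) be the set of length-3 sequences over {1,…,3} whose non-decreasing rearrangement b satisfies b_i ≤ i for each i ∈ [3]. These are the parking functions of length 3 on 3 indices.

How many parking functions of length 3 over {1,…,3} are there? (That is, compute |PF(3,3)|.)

Count = 1·4^2 = 1·16 = 16 (Konheim–Weiss)
Example (1,2,3) → sorted (1,2,3): b_i ≤ i ∀i, a PF.

16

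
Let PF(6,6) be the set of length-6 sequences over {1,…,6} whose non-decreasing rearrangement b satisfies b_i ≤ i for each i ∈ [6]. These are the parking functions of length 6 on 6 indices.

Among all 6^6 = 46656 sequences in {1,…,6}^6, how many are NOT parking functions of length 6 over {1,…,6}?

|PF(6,6)| = (6−6+1)·(6+1)^(6−1) = 1·16807 = 16807
E.g. (4,2,2,4,2,4) → sorted (2,2,2,4,4,4): b_1=2>1, not a PF.
Total 46656; non-PF = 46656−16807 = 29849

29849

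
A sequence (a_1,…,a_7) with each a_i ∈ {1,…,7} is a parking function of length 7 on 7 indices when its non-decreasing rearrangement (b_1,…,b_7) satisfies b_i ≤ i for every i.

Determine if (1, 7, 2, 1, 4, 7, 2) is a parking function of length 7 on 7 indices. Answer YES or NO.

NO

Sorted: b = (1, 1, 2, 2, 4, 7, 7).
  b_1=1 ≤ 1
  b_2=1 ≤ 2
  b_3=2 ≤ 3
  b_4=2 ≤ 4
  b_5=4 ≤ 5
  b_6=7 > 6
  fails at i=6 ⇒ NO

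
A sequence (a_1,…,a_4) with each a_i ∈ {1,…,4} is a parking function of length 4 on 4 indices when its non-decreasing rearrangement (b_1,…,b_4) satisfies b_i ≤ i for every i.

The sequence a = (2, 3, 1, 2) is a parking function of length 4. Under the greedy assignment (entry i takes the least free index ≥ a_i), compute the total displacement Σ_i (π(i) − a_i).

2

Σπ(i) = 1+…+4 = 10; Σa = 2+3+1+2 = 8; disp = 10−8 = 2.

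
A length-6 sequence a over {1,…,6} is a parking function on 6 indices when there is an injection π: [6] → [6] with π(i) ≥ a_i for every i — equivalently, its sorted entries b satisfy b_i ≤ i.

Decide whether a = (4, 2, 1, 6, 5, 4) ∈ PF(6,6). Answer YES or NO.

Order a: b = (1, 2, 4, 4, 5, 6).
  b_1=1 ≤ 1
  b_2=2 ≤ 2
  b_3=4 > 3
  fails at i=3 ⇒ NO

NO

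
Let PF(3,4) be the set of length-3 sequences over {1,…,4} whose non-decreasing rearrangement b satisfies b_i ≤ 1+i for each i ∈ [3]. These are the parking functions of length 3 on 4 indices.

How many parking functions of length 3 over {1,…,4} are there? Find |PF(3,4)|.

50

|PF(3,4)| = (5−3)·5^(3−1) = 2 · 25 = 50 (Konheim–Weiss)
E.g. (3,4,2) → sorted (2,3,4): b_i ≤ 1+i ∀i, a PF.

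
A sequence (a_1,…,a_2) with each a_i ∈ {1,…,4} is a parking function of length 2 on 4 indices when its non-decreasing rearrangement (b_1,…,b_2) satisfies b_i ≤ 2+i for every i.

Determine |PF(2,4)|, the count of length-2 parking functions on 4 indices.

Count = (4−2+1)·(4+1)^(2−1) = 3·5 = 15 (Pollak)
Check (3,2) → sorted (2,3): b_i ≤ 2+i ∀i, a PF.

15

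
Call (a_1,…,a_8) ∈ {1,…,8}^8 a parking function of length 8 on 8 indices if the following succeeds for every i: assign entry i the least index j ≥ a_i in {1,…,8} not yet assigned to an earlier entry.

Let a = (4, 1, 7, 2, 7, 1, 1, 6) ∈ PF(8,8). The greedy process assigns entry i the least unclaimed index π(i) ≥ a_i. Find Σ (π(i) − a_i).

Σπ = 36 ({1..8} each once); Σa = 4+1+7+2+7+1+1+6 = 29; disp = 36−29 = 7.

7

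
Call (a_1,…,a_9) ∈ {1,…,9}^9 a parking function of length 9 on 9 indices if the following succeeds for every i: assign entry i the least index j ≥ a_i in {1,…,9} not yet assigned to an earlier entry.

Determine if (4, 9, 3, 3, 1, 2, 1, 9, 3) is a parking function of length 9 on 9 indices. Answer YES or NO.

NO

Order a: b = (1, 1, 2, 3, 3, 3, 4, 9, 9).
  b_1=1 ≤ 1
  b_2=1 ≤ 2
  b_3=2 ≤ 3
  b_4=3 ≤ 4
  b_5=3 ≤ 5
  b_6=3 ≤ 6
  b_7=4 ≤ 7
  b_8=9 > 8
  fails at i=8 ⇒ NO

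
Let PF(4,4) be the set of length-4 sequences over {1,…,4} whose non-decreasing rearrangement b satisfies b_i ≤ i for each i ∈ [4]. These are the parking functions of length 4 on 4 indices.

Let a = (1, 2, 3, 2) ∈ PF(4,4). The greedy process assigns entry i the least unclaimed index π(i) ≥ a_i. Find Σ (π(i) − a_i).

Σπ(i) = 1+…+4 = 10; Σa = 1+2+3+2 = 8; disp = 10−8 = 2.

2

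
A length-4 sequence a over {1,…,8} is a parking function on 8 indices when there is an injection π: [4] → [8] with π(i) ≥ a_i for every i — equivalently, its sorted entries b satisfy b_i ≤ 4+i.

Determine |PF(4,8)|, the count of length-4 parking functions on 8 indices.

3645

|PF(4,8)| = (8−4+1)·(8+1)^(4−1) = 5·729 = 3645 (Konheim–Weiss)
E.g. (2,7,1,2) → sorted (1,2,2,7): b_i ≤ 4+i ∀i, a PF.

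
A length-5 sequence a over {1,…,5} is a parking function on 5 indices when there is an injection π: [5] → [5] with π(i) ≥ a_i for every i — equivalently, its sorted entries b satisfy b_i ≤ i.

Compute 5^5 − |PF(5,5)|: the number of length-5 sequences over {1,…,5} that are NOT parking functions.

1829

#PF = 1·6^4 = 1·1296 = 1296 (Konheim–Weiss)
Example (3,5,4,2,4) → sorted (2,3,4,4,5): b_1=2>1, not a PF.
So 3125 − 1296 = 1829 fail.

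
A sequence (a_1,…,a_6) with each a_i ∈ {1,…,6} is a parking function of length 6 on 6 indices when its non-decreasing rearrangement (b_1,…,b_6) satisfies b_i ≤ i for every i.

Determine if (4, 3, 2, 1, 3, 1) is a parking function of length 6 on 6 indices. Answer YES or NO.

Order a: b = (1, 1, 2, 3, 3, 4).
  b_1=1 ≤ 1
  b_2=1 ≤ 2
  b_3=2 ≤ 3
  b_4=3 ≤ 4
  b_5=3 ≤ 5
  b_6=4 ≤ 6
All bounds hold ⇒ YES

YES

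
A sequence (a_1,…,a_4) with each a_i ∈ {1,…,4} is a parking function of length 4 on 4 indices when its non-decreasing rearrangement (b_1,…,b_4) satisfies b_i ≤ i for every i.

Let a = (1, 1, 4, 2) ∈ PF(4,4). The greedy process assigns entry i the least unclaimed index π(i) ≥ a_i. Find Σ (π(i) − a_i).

Σπ = 4·5/2 = 10 (π permutes [4]); Σa = 1+1+4+2 = 8; disp = 10−8 = 2.

2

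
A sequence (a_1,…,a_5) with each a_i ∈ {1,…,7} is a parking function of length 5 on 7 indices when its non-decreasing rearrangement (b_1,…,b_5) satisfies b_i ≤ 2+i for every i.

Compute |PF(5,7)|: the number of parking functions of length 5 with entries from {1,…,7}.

|PF| = 3·8^4 = 3 · 4096 = 12288 (Konheim–Weiss)
Check (1,2,1,3,5) → sorted (1,1,2,3,5): b_i ≤ 2+i ∀i, a PF.

12288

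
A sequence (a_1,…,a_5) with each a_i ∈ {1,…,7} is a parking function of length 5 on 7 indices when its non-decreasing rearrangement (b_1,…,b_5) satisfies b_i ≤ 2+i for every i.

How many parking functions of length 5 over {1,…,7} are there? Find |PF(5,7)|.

#PF = (8−5)·8^(5−1) = 3·4096 = 12288 (Konheim–Weiss)
Example (2,1,2,6,2) → sorted (1,2,2,2,6): b_i ≤ 2+i ∀i, a PF.

12288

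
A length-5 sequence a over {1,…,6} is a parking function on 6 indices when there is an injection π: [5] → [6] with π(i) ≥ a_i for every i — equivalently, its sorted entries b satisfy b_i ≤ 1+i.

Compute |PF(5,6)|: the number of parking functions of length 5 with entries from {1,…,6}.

4802

#PF = (7−5)·7^(5−1) = 2·2401 = 4802
Example (5,6,2,4,3) → sorted (2,3,4,5,6): b_i ≤ 1+i ∀i, a PF.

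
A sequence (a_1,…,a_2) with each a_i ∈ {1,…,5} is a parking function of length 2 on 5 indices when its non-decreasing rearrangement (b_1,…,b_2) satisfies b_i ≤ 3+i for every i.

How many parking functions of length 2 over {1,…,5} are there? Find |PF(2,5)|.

|PF| = (6−2)·6^(2−1) = 4 · 6 = 24 (Konheim–Weiss)
E.g. (4,2) → sorted (2,4): b_i ≤ 3+i ∀i, a PF.

24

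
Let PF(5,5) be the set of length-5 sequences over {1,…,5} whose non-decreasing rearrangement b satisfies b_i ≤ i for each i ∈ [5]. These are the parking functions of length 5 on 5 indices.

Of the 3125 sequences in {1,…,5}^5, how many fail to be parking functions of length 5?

1829

#PF = (6−5)·6^(5−1) = 1 · 1296 = 1296 [KW]
Check (5,3,4,2,4) → sorted (2,3,4,4,5): b_1=2>1, not a PF.
Total 3125; non-PF = 3125−1296 = 1829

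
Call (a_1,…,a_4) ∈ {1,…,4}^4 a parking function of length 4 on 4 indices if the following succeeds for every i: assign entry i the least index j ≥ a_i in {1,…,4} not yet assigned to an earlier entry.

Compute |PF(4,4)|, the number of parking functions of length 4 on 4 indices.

|PF| = (4+1−4)·(4+1)^{4−1} = 1·125 = 125
Check (1,1,3,1) → sorted (1,1,1,3): b_i ≤ i ∀i, a PF.

125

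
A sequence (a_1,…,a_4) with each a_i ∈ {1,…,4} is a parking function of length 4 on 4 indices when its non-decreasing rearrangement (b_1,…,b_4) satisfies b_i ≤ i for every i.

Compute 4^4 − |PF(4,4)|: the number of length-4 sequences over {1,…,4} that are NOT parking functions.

131

|PF| = (5−4)·5^(4−1) = 1 · 125 = 125
Check (3,2,3,3) → sorted (2,3,3,3): b_1=2>1, not a PF.
Total 256; non-PF = 256−125 = 131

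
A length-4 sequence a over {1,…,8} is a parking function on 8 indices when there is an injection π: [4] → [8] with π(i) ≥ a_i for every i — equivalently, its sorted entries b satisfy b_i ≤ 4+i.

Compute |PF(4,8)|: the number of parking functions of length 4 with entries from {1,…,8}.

#PF = (8+1−4)·(8+1)^{4−1} = 5 · 729 = 3645 (Konheim–Weiss)
Check (5,5,8,7) → sorted (5,5,7,8): b_i ≤ 4+i ∀i, a PF.

3645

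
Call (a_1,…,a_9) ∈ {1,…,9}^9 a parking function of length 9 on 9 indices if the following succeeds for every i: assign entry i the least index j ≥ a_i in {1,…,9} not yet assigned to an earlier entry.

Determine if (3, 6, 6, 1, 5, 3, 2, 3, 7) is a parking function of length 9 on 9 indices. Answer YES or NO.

YES

Rearranged: b = (1, 2, 3, 3, 3, 5, 6, 6, 7).
  b_1=1 ≤ 1
  b_2=2 ≤ 2
  b_3=3 ≤ 3
  b_4=3 ≤ 4
  b_5=3 ≤ 5
  b_6=5 ≤ 6
  b_7=6 ≤ 7
  b_8=6 ≤ 8
  b_9=7 ≤ 9
All bounds hold ⇒ YES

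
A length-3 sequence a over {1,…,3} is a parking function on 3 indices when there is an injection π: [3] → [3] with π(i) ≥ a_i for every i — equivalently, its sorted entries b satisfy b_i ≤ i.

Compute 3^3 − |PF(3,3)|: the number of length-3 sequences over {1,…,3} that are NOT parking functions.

|PF| = (4−3)·4^(3−1) = 1·16 = 16
E.g. (3,3,2) → sorted (2,3,3): b_1=2>1, not a PF.
3^3 − 16 = 27 − 16 = 11

11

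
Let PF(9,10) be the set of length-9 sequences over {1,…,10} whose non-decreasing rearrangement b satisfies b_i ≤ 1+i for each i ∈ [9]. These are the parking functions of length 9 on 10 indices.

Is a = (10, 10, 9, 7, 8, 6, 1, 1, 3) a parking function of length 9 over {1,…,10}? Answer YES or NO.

Order a: b = (1, 1, 3, 6, 7, 8, 9, 10, 10).
  b_1=1 ≤ 2
  b_2=1 ≤ 3
  b_3=3 ≤ 4
  b_4=6 > 5
  fails at i=4 ⇒ NO

NO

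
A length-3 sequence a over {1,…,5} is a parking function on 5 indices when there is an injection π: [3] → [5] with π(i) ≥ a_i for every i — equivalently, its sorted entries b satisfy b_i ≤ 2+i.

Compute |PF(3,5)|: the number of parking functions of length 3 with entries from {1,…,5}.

108

#PF = (6−3)·6^(3−1) = 3 · 36 = 108 [KW]
One tuple (5,1,2) → sorted (1,2,5): b_i ≤ 2+i ∀i, a PF.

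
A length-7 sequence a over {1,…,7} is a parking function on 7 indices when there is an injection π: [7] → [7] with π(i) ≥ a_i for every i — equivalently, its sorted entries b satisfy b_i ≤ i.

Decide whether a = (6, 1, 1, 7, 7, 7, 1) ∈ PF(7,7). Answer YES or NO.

NO

Sorted: b = (1, 1, 1, 6, 7, 7, 7).
  b_1=1 ≤ 1
  b_2=1 ≤ 2
  b_3=1 ≤ 3
  b_4=6 > 4
  fails at i=4 ⇒ NO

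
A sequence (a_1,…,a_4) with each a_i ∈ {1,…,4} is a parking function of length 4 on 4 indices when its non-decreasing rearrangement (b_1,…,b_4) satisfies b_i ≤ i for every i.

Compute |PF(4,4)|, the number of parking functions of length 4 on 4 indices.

125

Count = (4−4+1)·(4+1)^(4−1) = 1×125 = 125 [KW]
Example (2,1,3,1) → sorted (1,1,2,3): b_i ≤ i ∀i, a PF.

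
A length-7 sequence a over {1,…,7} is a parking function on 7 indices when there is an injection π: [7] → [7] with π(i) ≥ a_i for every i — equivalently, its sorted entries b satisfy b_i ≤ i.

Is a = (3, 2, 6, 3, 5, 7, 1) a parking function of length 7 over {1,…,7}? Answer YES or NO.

Sorted: b = (1, 2, 3, 3, 5, 6, 7).
  b_1=1 ≤ 1
  b_2=2 ≤ 2
  b_3=3 ≤ 3
  b_4=3 ≤ 4
  b_5=5 ≤ 5
  b_6=6 ≤ 6
  b_7=7 ≤ 7
All bounds hold ⇒ YES

YES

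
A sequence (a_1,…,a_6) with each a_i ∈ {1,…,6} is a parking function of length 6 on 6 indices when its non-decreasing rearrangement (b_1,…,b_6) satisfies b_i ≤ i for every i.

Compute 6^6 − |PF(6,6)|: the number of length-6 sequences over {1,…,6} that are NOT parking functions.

29849

|PF| = (6+1−6)·(6+1)^{6−1} = 1 · 16807 = 16807
One tuple (4,4,4,1,6,5) → sorted (1,4,4,4,5,6): b_2=4>2, not a PF.
So 46656 − 16807 = 29849 fail.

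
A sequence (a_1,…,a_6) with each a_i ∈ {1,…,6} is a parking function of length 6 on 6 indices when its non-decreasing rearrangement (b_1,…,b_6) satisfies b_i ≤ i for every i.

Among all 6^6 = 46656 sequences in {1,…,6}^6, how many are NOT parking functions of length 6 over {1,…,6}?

|PF| = (7−6)·7^(6−1) = 1 · 16807 = 16807 (Pollak)
One tuple (5,6,6,2,3,6) → sorted (2,3,5,6,6,6): b_1=2>1, not a PF.
So 46656 − 16807 = 29849 fail.

29849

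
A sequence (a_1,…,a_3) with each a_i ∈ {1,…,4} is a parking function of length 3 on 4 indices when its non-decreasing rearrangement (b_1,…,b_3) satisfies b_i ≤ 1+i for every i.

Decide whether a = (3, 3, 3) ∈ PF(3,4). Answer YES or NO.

NO

Rearranged: b = (3, 3, 3).
  b_1=3 > 2
  fails at i=1 ⇒ NO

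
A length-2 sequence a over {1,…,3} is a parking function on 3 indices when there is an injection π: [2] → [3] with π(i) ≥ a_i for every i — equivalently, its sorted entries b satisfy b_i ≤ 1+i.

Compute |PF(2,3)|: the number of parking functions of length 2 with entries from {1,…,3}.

|PF| = (3−2+1)·(3+1)^(2−1) = 2 · 4 = 8
Example (3,1) → sorted (1,3): b_i ≤ 1+i ∀i, a PF.

8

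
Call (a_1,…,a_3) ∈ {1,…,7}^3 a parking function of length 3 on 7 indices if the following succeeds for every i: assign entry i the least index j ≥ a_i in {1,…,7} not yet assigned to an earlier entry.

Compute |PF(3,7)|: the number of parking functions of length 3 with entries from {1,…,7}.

320

Count = (8−3)·8^(3−1) = 5 · 64 = 320 (Konheim–Weiss)
One tuple (2,3,6) → sorted (2,3,6): b_i ≤ 4+i ∀i, a PF.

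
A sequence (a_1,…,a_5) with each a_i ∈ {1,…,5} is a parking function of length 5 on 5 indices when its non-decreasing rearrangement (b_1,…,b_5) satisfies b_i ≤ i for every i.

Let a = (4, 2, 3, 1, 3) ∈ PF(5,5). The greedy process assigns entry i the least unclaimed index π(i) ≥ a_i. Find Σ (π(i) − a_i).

2

Σπ = 15 ({1..5} each once); Σa = 4+2+3+1+3 = 13; disp = 15−13 = 2.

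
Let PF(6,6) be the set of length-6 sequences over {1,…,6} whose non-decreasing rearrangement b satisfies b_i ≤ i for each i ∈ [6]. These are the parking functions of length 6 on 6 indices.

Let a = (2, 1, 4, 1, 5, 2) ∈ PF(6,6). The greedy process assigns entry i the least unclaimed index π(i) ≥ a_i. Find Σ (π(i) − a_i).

6

Σπ(i) = 1+…+6 = 21; Σa = 2+1+4+1+5+2 = 15; disp = 21−15 = 6.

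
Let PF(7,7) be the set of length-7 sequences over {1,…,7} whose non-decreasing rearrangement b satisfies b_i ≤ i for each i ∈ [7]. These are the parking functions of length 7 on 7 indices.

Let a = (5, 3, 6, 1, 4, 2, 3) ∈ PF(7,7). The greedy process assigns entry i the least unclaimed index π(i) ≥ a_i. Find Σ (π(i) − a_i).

4

Σπ(i) = 1+…+7 = 28; Σa = 5+3+6+1+4+2+3 = 24; disp = 28−24 = 4.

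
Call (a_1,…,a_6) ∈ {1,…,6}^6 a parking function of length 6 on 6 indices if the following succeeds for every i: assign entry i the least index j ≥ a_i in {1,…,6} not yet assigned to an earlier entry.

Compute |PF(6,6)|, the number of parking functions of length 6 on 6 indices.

Count = (6−6+1)·(6+1)^(6−1) = 1 · 16807 = 16807 (Konheim–Weiss)
One tuple (3,1,5,1,3,6) → sorted (1,1,3,3,5,6): b_i ≤ i ∀i, a PF.

16807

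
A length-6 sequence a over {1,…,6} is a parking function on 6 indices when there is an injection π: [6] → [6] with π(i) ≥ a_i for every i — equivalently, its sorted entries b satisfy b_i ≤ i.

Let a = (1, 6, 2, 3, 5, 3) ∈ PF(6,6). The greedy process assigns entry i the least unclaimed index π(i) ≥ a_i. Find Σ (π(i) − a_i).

1

Σπ(i) = 1+…+6 = 21; Σa = 1+6+2+3+5+3 = 20; disp = 21−20 = 1.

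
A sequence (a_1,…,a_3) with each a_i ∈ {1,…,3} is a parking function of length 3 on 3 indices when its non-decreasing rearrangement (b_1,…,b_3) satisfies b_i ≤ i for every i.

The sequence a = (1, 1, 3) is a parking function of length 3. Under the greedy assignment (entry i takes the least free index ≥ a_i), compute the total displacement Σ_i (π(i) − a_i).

1

Σπ(i) = 1+…+3 = 6; Σa = 1+1+3 = 5; disp = 6−5 = 1.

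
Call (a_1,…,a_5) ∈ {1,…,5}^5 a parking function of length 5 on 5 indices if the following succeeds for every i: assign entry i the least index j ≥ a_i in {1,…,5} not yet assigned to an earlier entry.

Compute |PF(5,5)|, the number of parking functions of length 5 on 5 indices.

1296

Count = (6−5)·6^(5−1) = 1 · 1296 = 1296 (Pollak)
Example (1,3,5,3,2) → sorted (1,2,3,3,5): b_i ≤ i ∀i, a PF.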